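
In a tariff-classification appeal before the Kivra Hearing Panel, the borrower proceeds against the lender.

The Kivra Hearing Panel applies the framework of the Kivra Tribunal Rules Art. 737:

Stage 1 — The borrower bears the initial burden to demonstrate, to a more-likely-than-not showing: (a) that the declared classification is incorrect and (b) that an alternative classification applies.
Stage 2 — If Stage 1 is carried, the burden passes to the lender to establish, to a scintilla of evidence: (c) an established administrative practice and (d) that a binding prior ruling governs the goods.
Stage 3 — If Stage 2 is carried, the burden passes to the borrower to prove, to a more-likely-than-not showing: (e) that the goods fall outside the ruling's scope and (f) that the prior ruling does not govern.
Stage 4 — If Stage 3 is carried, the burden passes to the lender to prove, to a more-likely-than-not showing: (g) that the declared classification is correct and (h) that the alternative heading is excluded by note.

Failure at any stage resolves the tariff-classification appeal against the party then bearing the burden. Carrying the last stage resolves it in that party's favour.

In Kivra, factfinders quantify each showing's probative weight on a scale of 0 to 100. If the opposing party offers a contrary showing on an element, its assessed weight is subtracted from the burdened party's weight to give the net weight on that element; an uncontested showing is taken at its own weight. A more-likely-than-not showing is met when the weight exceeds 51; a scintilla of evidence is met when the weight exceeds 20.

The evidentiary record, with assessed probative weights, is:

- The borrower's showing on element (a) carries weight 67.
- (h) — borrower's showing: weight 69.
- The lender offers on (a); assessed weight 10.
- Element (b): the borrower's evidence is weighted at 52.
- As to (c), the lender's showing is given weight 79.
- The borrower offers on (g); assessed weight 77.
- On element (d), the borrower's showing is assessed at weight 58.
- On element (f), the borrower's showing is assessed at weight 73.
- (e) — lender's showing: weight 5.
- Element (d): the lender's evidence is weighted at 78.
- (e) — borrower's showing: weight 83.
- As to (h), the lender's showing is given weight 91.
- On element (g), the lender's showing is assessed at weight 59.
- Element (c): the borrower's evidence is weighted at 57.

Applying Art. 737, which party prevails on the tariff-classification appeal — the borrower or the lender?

borrower

Stage 1 — burden on borrower; standard: a more-likely-than-not showing (weight exceeds 51).
    (a): 67 − 10 = 57 > 51 [met]
    (b): 52 > 51 [met]
  All elements met. The burden passes to the lender.
Stage 2 — burden on lender; standard: a scintilla of evidence (weight exceeds 20).
    (c): 79 − 57 = 22 > 20 [met]
    (d): 78 − 58 = 20 ≤ 20 [not met]
  Not every element is met, so the lender fails to carry Stage 2.
The analysis ends at Stage 2; the borrower prevails.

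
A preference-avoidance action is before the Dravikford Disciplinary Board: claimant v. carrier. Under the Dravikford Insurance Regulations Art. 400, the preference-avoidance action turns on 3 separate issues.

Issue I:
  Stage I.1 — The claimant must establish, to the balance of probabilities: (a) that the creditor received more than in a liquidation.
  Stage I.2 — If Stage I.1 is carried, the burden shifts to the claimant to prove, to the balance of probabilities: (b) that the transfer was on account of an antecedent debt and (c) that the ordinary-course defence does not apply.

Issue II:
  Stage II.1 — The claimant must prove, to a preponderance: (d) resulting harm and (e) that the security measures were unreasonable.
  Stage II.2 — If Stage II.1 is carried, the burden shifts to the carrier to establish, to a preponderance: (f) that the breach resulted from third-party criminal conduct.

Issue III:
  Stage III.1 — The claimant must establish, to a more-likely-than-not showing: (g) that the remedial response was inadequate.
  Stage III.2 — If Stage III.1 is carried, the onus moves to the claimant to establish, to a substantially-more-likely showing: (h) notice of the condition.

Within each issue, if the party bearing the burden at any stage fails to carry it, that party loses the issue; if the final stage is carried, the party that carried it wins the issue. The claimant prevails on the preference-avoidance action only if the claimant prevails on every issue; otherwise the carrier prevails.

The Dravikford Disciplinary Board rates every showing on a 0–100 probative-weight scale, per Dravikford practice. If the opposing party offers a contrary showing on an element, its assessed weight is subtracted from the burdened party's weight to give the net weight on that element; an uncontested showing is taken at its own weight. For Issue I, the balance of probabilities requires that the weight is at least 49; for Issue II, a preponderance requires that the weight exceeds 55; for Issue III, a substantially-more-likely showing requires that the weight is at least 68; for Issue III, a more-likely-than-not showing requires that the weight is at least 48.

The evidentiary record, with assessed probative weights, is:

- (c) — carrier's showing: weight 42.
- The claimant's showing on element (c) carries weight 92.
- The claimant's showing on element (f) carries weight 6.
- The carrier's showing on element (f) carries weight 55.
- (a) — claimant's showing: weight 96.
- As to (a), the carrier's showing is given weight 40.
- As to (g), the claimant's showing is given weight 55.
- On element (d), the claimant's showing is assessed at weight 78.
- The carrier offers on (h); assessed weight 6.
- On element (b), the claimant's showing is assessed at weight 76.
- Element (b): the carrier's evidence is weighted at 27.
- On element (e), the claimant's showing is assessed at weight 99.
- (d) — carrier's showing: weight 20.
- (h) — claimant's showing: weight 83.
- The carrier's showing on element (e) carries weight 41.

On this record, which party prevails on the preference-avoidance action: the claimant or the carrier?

— Issue I —
At Stage I.1 the claimant must meet the balance of probabilities (weight is at least 49): on (a) the weight is 96 less the opposing 40 gives net 56, which does reach 49, so (a) meets the standard.
  Stage I.1 is satisfied; the claimant continues to bear the burden.
At Stage I.2 the claimant must meet the balance of probabilities (weight is at least 49): on (b) the weight is 76 less the opposing 27 gives net 49, which does reach 49, so (b) meets the standard; on (c) the weight is 92 less the opposing 42 gives net 50, ≥ 49, so (c) meets the standard.
  Stage I.2 carried; the final stage is satisfied.
Every stage carried; the claimant prevails on this issue.
— Issue II —
Stage II.1 — burden on claimant; standard: a preponderance (weight exceeds 55).
    (d): 78 − 20 = 58 > 55 [met]
    (e): 99 − 41 = 58 > 55 [met]
  The claimant carries Stage II.1; the carrier now bears the burden.
Stage II.2 — burden on carrier; standard: a preponderance (weight exceeds 55).
    (f): 55 − 6 = 49 ≤ 55 [not met]
  The carrier does not carry Stage II.2.
The analysis ends at Stage II.2; the claimant prevails on this issue.
— Issue III —
Stage III.1 (claimant, a more-likely-than-not showing, weight is at least 48): (g) 55 ≥ 48 — meets.
  All elements met. The claimant retains the burden for Stage III.2.
Stage III.2 (claimant, a substantially-more-likely showing, weight is at least 68): (h) net 83−6=77 ≥ 68 — meets.
  The claimant carries the last stage.
With every stage satisfied, the claimant prevails on this issue.
Per-issue: Issue I → claimant; Issue II → claimant; Issue III → claimant. The claimant must prevail on every issue; overall, the claimant prevails.

claimant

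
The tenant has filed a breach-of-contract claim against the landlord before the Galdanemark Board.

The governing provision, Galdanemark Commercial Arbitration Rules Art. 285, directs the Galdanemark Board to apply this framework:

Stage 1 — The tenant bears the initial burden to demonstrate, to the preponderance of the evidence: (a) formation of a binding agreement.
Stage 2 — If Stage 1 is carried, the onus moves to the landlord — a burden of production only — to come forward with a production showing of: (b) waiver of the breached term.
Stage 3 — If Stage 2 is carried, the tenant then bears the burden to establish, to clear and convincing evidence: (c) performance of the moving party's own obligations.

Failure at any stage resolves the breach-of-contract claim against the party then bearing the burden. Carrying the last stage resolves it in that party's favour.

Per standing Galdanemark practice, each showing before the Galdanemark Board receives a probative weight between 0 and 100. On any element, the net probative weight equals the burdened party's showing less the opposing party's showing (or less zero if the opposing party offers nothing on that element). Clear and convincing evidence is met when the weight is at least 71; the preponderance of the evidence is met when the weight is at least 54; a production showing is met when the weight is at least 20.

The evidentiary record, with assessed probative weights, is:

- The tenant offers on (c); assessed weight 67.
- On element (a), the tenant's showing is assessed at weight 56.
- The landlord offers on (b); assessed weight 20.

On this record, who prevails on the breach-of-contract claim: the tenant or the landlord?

At Stage 1 the tenant must meet the preponderance of the evidence (weight is at least 54): on (a) the weight is 56, ≥ 54, so (a) meets the standard.
  Stage 1 is satisfied; the onus moves to the landlord.
At Stage 2 the landlord must meet a production showing (weight is at least 20): on (b) the weight is 20, which does reach 20, so (b) meets the standard.
  All elements met. The burden passes to the tenant.
At Stage 3 the tenant must meet clear and convincing evidence (weight is at least 71): on (c) the weight is 67, < 71, so (c) does not meet the standard.
  Stage 3 not carried; the tenant fails its burden.
The landlord prevails.

landlord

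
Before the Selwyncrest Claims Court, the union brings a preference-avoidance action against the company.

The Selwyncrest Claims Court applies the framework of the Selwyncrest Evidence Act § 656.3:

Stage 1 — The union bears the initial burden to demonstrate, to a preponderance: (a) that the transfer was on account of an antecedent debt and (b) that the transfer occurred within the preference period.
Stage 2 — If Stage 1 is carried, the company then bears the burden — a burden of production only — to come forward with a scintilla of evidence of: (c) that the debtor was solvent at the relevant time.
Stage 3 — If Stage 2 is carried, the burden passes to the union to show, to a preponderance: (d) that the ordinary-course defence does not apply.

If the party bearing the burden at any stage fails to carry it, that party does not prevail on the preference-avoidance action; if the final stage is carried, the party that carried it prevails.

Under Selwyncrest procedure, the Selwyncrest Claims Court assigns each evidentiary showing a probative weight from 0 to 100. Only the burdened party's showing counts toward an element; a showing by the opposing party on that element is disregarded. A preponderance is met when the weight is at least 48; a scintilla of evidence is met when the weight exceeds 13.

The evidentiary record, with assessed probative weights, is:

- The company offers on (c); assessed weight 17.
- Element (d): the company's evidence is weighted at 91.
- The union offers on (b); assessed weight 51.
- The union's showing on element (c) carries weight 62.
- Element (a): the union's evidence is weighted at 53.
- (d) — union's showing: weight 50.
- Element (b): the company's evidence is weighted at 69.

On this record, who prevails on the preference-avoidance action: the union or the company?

Stage 1 (union, a preponderance, weight is at least 48): (a) 53 ≥ 48 — meets; (b) 51 (company's 69 disregarded) ≥ 48 — meets.
  Stage 1 is satisfied; the onus moves to the company.
Stage 2 (company, a scintilla of evidence, weight exceeds 13): (c) 17 (union's 62 disregarded) > 13 — meets.
  Stage 2 is satisfied; the onus moves to the union.
Stage 3 (union, a preponderance, weight is at least 48): (d) 50 (company's 91 disregarded) ≥ 48 — meets.
  The union carries the last stage.
With every stage satisfied, the union prevails.

union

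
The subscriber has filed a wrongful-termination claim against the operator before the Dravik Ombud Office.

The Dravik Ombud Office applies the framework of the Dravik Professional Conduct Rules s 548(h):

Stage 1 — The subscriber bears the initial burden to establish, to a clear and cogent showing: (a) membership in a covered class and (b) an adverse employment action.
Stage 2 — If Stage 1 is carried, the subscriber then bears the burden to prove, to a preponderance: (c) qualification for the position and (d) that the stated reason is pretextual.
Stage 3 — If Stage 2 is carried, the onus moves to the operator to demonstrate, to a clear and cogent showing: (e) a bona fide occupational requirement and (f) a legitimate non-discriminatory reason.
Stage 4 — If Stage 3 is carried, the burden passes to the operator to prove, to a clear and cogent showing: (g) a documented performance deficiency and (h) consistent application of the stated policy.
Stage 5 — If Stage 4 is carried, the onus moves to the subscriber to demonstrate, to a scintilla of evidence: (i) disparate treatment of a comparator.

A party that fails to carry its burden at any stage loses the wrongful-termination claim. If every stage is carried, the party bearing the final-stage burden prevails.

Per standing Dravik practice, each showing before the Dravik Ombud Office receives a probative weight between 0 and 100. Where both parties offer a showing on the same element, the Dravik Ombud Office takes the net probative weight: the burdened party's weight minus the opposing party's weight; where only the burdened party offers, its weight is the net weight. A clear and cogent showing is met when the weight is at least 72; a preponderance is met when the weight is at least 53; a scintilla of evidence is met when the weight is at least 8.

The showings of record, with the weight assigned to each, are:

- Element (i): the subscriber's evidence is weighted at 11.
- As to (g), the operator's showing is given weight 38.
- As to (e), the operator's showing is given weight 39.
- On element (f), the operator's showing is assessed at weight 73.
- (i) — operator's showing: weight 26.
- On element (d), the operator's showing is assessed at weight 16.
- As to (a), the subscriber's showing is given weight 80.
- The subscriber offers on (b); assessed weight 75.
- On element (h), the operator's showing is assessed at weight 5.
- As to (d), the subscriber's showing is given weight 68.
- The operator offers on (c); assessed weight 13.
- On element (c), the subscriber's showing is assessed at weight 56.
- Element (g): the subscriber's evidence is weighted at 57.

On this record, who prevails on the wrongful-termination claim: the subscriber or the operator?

operator

Stage 1 — burden on subscriber; standard: a clear and cogent showing (weight is at least 72).
    (a): 80 ≥ 72 [met]
    (b): 75 ≥ 72 [met]
  Stage 1 is satisfied; the subscriber continues to bear the burden.
Stage 2 — burden on subscriber; standard: a preponderance (weight is at least 53).
    (c): 56 − 13 = 43 < 53 [not met]
    (d): 68 − 16 = 52 < 53 [not met]
  Not every element is met, so the subscriber fails to carry Stage 2.
So the operator prevails.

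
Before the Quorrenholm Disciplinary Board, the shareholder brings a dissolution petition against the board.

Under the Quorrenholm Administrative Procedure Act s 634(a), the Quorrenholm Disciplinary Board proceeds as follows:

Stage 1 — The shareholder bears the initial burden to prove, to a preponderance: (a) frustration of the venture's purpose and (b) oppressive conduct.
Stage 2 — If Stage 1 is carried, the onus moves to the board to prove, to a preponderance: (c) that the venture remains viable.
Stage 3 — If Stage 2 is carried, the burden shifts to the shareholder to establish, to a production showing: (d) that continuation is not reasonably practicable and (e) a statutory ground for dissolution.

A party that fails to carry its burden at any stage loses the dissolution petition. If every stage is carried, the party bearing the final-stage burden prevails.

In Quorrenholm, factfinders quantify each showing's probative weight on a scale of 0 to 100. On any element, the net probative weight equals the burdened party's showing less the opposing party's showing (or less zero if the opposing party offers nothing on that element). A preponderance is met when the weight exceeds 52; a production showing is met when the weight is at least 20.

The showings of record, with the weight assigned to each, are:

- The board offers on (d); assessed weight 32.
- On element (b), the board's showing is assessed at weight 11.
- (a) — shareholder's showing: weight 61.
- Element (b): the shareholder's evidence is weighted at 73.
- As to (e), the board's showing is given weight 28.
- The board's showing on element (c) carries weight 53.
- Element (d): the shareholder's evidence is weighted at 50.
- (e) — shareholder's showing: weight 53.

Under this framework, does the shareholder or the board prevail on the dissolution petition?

board

At Stage 1 the shareholder must meet a preponderance (weight exceeds 52): on (a) the weight is 61, > 52, so (a) meets the standard; on (b) the weight is 73 less the opposing 11 gives net 62, which does exceed 52, so (b) meets the standard.
  All elements met. The burden passes to the board.
At Stage 2 the board must meet a preponderance (weight exceeds 52): on (c) the weight is 53, > 52, so (c) meets the standard.
  Stage 2 carried; the burden shifts to the shareholder.
At Stage 3 the shareholder must meet a production showing (weight is at least 20): on (d) the weight is 50 less the opposing 32 gives net 18, < 20, so (d) does not meet the standard; on (e) the weight is 53 less the opposing 28 gives net 25, ≥ 20, so (e) meets the standard.
  Stage 3 not carried; the shareholder fails its burden.
The board prevails.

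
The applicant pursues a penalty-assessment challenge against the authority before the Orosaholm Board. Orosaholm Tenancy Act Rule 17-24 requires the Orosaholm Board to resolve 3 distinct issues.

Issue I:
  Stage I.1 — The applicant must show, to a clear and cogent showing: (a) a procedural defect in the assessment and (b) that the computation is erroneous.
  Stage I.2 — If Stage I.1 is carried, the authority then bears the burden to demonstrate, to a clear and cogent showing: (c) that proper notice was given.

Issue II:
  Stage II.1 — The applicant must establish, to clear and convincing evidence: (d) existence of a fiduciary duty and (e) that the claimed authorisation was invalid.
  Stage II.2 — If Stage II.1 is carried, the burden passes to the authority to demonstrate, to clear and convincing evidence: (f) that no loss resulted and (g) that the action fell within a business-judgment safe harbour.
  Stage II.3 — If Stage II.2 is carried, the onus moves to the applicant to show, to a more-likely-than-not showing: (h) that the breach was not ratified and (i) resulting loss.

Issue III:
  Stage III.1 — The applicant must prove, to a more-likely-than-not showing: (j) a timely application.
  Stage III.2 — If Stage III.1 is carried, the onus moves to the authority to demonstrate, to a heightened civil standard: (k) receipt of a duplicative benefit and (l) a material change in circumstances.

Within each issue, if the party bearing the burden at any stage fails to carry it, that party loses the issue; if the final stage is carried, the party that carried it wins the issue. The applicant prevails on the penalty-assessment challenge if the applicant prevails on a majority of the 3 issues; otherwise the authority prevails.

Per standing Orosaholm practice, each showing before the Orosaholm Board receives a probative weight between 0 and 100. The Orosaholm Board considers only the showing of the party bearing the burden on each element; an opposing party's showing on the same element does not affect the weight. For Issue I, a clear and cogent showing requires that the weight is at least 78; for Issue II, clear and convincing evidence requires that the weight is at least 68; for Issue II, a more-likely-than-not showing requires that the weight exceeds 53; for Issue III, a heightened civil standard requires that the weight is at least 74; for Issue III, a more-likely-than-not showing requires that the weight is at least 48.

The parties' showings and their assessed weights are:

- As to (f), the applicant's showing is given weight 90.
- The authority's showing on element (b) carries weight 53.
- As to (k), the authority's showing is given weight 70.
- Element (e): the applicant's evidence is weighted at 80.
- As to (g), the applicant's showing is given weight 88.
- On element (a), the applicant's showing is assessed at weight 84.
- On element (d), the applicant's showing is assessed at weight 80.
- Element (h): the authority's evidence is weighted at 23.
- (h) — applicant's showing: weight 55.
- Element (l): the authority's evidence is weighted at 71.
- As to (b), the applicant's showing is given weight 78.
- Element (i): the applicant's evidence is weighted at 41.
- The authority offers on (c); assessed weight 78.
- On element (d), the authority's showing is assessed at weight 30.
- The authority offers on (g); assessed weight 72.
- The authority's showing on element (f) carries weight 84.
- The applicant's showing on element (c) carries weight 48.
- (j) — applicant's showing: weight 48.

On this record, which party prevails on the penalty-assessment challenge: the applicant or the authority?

authority

— Issue I —
Stage I.1 — burden on applicant; standard: a clear and cogent showing (weight is at least 78).
    (a): 84 ≥ 78 [met]
    (b): 78 (authority's 53 disregarded) ≥ 78 [met]
  The applicant carries Stage I.1; the authority now bears the burden.
Stage I.2 — burden on authority; standard: a clear and cogent showing (weight is at least 78).
    (c): 78 (applicant's 48 disregarded) ≥ 78 [met]
  All elements met at the final stage.
Every stage carried; the authority prevails on this issue.
— Issue II —
Stage II.1 — burden on applicant; standard: clear and convincing evidence (weight is at least 68).
    (d): 80 (authority's 30 disregarded) ≥ 68 [met]
    (e): 80 ≥ 68 [met]
  All elements met. The burden passes to the authority.
Stage II.2 — burden on authority; standard: clear and convincing evidence (weight is at least 68).
    (f): 84 (applicant's 90 disregarded) ≥ 68 [met]
    (g): 72 (applicant's 88 disregarded) ≥ 68 [met]
  Stage II.2 carried; the burden shifts to the applicant.
Stage II.3 — burden on applicant; standard: a more-likely-than-not showing (weight exceeds 53).
    (h): 55 (authority's 23 disregarded) > 53 [met]
    (i): 41 ≤ 53 [not met]
  Not every element is met, so the applicant fails to carry Stage II.3.
So the authority prevails on this issue.
— Issue III —
Stage III.1 (applicant, a more-likely-than-not showing, weight is at least 48): (j) 48 ≥ 48 — meets.
  All elements met. The burden passes to the authority.
Stage III.2 (authority, a heightened civil standard, weight is at least 74): (k) 70 < 74 — fails; (l) 71 < 74 — fails.
  Stage III.2 not carried; the authority fails its burden.
The analysis ends at Stage III.2; the applicant prevails on this issue.
Per-issue: Issue I → authority; Issue II → authority; Issue III → applicant. The applicant must prevail on a majority of issues; overall, the authority prevails.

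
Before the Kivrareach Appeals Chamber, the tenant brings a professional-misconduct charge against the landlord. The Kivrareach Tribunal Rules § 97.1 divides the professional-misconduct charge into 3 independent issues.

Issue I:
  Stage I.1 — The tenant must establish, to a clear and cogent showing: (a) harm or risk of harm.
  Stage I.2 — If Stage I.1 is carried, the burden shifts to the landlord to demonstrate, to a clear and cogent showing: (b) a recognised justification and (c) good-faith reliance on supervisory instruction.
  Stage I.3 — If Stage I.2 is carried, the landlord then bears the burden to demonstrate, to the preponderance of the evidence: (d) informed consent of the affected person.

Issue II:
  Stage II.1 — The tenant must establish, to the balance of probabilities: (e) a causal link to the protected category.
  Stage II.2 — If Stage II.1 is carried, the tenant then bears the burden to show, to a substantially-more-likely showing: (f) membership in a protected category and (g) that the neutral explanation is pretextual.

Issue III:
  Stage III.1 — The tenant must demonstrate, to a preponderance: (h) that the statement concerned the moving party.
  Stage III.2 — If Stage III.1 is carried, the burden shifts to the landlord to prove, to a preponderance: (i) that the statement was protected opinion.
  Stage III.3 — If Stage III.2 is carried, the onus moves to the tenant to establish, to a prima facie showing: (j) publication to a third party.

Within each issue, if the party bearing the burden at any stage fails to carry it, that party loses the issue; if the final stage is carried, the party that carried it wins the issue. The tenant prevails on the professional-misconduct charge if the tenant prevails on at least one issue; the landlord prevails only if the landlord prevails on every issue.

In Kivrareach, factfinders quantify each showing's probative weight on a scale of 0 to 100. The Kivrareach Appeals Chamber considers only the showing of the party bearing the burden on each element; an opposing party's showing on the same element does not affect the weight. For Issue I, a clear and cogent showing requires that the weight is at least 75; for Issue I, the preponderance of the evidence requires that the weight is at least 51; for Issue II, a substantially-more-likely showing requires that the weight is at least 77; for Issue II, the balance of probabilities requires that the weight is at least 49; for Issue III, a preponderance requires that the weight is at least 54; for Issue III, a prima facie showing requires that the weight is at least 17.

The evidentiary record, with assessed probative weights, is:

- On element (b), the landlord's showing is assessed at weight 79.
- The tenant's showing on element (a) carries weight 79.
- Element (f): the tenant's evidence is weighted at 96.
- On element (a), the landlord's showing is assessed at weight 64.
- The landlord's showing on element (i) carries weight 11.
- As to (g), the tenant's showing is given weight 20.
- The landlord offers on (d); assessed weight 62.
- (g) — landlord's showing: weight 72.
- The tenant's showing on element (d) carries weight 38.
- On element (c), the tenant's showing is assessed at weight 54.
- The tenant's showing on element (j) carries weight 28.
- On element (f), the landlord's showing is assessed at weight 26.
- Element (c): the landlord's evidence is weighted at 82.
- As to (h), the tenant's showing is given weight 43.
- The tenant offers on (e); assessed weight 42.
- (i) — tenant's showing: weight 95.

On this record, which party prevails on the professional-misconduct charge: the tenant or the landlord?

landlord

— Issue I —
Stage I.1 — burden on tenant; standard: a clear and cogent showing (weight is at least 75).
    (a): 79 (landlord's 64 disregarded) ≥ 75 [met]
  Stage I.1 carried; the burden shifts to the landlord.
Stage I.2 — burden on landlord; standard: a clear and cogent showing (weight is at least 75).
    (b): 79 ≥ 75 [met]
    (c): 82 (tenant's 54 disregarded) ≥ 75 [met]
  All elements met. The landlord retains the burden for Stage I.3.
Stage I.3 — burden on landlord; standard: the preponderance of the evidence (weight is at least 51).
    (d): 62 (tenant's 38 disregarded) ≥ 51 [met]
  All elements met at the final stage.
With every stage satisfied, the landlord prevails on this issue.
— Issue II —
Stage II.1 — burden on tenant; standard: the balance of probabilities (weight is at least 49).
    (e): 42 < 49 [not met]
  The tenant does not carry Stage II.1.
So the landlord prevails on this issue.
— Issue III —
Stage III.1 (tenant, a preponderance, weight is at least 54): (h) 43 < 54 — fails.
  Stage III.1 not carried; the tenant fails its burden.
The analysis ends at Stage III.1; the landlord prevails on this issue.
Per-issue: Issue I → landlord; Issue II → landlord; Issue III → landlord. The tenant must prevail on at least one issue; overall, the landlord prevails.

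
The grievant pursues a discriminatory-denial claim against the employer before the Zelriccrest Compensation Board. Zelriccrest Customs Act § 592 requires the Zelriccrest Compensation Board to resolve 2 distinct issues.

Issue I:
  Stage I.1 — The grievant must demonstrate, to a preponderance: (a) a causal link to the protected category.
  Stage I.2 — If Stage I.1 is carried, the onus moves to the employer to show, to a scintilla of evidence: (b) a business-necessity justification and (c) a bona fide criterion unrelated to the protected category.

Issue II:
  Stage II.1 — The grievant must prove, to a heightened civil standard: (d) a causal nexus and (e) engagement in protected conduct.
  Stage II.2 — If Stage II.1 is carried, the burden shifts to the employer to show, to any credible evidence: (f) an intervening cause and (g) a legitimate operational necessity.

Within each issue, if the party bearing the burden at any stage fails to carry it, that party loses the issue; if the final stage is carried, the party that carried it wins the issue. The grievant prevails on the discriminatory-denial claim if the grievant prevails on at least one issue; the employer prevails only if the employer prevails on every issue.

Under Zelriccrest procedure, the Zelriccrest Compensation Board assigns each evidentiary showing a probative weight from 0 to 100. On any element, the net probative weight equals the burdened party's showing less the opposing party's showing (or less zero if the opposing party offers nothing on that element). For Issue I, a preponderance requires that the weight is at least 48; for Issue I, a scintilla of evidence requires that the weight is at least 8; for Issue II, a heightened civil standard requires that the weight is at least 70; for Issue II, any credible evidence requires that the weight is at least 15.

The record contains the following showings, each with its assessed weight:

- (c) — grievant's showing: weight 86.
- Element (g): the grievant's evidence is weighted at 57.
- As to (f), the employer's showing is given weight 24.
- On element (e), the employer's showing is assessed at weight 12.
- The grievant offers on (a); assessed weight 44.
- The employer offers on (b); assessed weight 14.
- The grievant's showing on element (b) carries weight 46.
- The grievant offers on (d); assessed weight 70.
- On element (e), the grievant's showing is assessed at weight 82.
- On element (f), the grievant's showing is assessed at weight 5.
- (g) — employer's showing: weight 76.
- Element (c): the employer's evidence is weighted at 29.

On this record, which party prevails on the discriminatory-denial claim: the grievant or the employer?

— Issue I —
At Stage I.1 the grievant must meet a preponderance (weight is at least 48): on (a) the weight is 44, which does not reach 48, so (a) does not meet the standard.
  The grievant does not carry Stage I.1.
So the employer prevails on this issue.
— Issue II —
At Stage II.1 the grievant must meet a heightened civil standard (weight is at least 70): on (d) the weight is 70, ≥ 70, so (d) meets the standard; on (e) the weight is 82 less the opposing 12 gives net 70, ≥ 70, so (e) meets the standard.
  Stage II.1 is satisfied; the onus moves to the employer.
At Stage II.2 the employer must meet any credible evidence (weight is at least 15): on (f) the weight is 24 less the opposing 5 gives net 19, which does reach 15, so (f) meets the standard; on (g) the weight is 76 less the opposing 57 gives net 19, ≥ 15, so (g) meets the standard.
  All elements met at the final stage.
All stages carried — the employer prevails on this issue.
Per-issue: Issue I → employer; Issue II → employer. The grievant must prevail on at least one issue; overall, the employer prevails.

employer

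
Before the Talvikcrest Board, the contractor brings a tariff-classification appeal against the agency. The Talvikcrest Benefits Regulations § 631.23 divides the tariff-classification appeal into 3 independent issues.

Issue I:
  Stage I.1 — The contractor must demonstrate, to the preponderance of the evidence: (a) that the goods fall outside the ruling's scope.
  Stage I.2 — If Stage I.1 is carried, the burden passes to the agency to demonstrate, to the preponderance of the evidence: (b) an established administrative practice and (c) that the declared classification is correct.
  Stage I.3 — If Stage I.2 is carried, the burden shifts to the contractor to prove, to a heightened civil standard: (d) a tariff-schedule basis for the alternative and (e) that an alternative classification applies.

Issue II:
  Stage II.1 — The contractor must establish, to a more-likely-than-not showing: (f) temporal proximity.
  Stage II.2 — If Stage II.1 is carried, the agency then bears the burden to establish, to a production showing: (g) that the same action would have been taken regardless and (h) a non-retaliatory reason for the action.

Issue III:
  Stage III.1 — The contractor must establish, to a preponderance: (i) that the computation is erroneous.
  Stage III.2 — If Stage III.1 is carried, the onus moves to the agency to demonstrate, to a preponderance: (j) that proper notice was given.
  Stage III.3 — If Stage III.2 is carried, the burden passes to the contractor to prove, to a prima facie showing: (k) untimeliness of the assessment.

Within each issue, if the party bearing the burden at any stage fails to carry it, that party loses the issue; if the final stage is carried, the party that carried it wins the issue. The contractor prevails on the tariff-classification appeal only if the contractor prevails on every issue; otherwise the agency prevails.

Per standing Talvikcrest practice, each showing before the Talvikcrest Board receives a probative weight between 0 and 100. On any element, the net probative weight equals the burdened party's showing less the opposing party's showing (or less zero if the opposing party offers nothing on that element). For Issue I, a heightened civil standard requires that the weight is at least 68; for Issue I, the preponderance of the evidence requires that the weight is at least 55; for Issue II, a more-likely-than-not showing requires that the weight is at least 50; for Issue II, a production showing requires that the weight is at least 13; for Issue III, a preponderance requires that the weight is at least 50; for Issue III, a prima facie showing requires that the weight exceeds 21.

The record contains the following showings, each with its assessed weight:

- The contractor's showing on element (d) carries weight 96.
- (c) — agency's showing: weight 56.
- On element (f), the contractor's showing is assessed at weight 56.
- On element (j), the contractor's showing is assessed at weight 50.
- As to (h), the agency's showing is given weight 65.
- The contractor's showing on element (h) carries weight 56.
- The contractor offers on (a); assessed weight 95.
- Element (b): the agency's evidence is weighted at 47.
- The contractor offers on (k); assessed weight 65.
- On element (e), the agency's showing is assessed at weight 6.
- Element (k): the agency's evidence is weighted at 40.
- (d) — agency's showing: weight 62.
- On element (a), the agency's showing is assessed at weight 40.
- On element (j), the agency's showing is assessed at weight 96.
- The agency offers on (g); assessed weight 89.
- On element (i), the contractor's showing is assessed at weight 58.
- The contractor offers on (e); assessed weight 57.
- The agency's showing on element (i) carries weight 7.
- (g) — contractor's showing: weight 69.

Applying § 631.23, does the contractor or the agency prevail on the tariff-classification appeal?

contractor

— Issue I —
At Stage I.1 the contractor must meet the preponderance of the evidence (weight is at least 55): on (a) the weight is 95 less the opposing 40 gives net 55, ≥ 55, so (a) meets the standard.
  Stage I.1 is satisfied; the onus moves to the agency.
At Stage I.2 the agency must meet the preponderance of the evidence (weight is at least 55): on (b) the weight is 47, < 55, so (b) does not meet the standard; on (c) the weight is 56, ≥ 55, so (c) meets the standard.
  Stage I.2 not carried; the agency fails its burden.
The contractor prevails on this issue.
— Issue II —
At Stage II.1 the contractor must meet a more-likely-than-not showing (weight is at least 50): on (f) the weight is 56, ≥ 50, so (f) meets the standard.
  Stage II.1 carried; the burden shifts to the agency.
At Stage II.2 the agency must meet a production showing (weight is at least 13): on (g) the weight is 89 less the opposing 69 gives net 20, which does reach 13, so (g) meets the standard; on (h) the weight is 65 less the opposing 56 gives net 9, which does not reach 13, so (h) does not meet the standard.
  Stage II.2 not carried; the agency fails its burden.
So the contractor prevails on this issue.
— Issue III —
Stage III.1 (contractor, a preponderance, weight is at least 50): (i) net 58−7=51 ≥ 50 — meets.
  All elements met. The burden passes to the agency.
Stage III.2 (agency, a preponderance, weight is at least 50): (j) net 96−50=46 < 50 — fails.
  Not every element is met, so the agency fails to carry Stage III.2.
The analysis ends at Stage III.2; the contractor prevails on this issue.
Per-issue: Issue I → contractor; Issue II → contractor; Issue III → contractor. The contractor must prevail on every issue; overall, the contractor prevails.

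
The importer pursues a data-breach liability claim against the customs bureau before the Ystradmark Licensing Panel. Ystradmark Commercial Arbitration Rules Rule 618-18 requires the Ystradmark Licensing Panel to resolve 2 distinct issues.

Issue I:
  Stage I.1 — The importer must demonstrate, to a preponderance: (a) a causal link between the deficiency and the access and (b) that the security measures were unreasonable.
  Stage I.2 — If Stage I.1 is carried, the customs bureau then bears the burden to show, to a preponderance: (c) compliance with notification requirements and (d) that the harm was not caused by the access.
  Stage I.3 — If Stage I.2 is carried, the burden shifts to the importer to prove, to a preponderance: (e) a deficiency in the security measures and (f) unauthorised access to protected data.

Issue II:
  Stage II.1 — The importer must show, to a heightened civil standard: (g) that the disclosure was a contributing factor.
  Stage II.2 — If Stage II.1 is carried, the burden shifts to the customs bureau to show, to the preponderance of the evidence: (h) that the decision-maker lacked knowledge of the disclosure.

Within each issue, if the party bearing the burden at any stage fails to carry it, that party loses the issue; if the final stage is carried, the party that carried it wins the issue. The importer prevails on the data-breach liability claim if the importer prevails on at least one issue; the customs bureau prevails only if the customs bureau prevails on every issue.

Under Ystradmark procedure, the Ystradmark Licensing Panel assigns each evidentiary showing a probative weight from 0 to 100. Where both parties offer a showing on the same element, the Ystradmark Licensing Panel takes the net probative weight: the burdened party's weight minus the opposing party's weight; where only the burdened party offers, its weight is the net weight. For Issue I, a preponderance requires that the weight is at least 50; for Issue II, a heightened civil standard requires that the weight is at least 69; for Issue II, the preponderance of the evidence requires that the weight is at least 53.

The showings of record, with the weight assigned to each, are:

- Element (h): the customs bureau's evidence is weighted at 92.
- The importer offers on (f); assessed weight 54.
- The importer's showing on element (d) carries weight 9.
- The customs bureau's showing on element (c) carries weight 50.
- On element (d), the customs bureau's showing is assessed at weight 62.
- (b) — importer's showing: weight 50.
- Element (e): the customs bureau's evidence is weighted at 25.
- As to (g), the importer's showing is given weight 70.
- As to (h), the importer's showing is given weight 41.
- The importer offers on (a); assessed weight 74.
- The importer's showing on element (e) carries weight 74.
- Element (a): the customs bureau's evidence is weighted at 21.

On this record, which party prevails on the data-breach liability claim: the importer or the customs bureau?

importer

— Issue I —
At Stage I.1 the importer must meet a preponderance (weight is at least 50): on (a) the weight is 74 less the opposing 21 gives net 53, which does reach 50, so (a) meets the standard; on (b) the weight is 50, ≥ 50, so (b) meets the standard.
  Stage I.1 carried; the burden shifts to the customs bureau.
At Stage I.2 the customs bureau must meet a preponderance (weight is at least 50): on (c) the weight is 50, which does reach 50, so (c) meets the standard; on (d) the weight is 62 less the opposing 9 gives net 53, ≥ 50, so (d) meets the standard.
  Stage I.2 is satisfied; the onus moves to the importer.
At Stage I.3 the importer must meet a preponderance (weight is at least 50): on (e) the weight is 74 less the opposing 25 gives net 49, < 50, so (e) does not meet the standard; on (f) the weight is 54, ≥ 50, so (f) meets the standard.
  The importer does not carry Stage I.3.
The customs bureau prevails on this issue.
— Issue II —
At Stage II.1 the importer must meet a heightened civil standard (weight is at least 69): on (g) the weight is 70, ≥ 69, so (g) meets the standard.
  Stage II.1 is satisfied; the onus moves to the customs bureau.
At Stage II.2 the customs bureau must meet the preponderance of the evidence (weight is at least 53): on (h) the weight is 92 less the opposing 41 gives net 51, which does not reach 53, so (h) does not meet the standard.
  The customs bureau does not carry Stage II.2.
The analysis ends at Stage II.2; the importer prevails on this issue.
Per-issue: Issue I → customs bureau; Issue II → importer. The importer must prevail on at least one issue; overall, the importer prevails.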